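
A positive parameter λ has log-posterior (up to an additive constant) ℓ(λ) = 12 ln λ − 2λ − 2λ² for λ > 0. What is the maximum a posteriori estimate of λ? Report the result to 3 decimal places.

ℓ'(λ) = 12/λ − 2 − 4λ. Setting this to zero and multiplying by λ: 4λ² + 2λ − 12 = 0.
λ = (−2 + √(2² + 4·4·12)) / (2·4) = (−2 + √196) / 8 = (−2 + 14)/8 = 3/2.
ℓ''(λ) = −12/λ² − 4 < 0, confirming a maximum.

λ̂_MAP = 1.500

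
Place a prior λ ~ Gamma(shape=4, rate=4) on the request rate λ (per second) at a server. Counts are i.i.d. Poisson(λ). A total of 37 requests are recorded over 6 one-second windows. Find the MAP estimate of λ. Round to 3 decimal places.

λ̂_MAP = 4.000

Σxᵢ = 37, n = 6.
Posterior ∝ λ^3e^(−4λ) · λ^37e^(−6λ) = λ^40e^(−10λ), i.e. Gamma(shape=41, rate=10).
The mode of a Gamma(a, b) with a ≥ 1 (shape–rate) is (a−1)/b = 40/10 ≈ 4.000.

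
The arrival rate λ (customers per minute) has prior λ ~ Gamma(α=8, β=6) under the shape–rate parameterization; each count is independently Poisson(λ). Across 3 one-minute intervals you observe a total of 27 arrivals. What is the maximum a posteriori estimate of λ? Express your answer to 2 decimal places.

Σxᵢ = 27, n = 3.
Posterior ∝ λ^7e^(−6λ) · λ^27e^(−3λ) = λ^34e^(−9λ), i.e. Gamma(shape=35, rate=9).
The mode of a Gamma(a, b) with a ≥ 1 (shape–rate) is (a−1)/b = 34/9 ≈ 3.78.

λ̂_MAP = 3.78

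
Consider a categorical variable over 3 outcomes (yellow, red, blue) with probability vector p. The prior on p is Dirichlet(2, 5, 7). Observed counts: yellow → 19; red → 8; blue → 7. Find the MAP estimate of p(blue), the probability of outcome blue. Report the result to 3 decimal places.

The posterior is Dirichlet(αᵢ + nᵢ) = Dirichlet(21, 13, 14).
For a Dirichlet(a₁,…,a_K) with all aᵢ > 1, the mode has j-th component (aⱼ − 1)/(Σaᵢ − K).
Here Σaᵢ = 48 and K = 3, so p(blue) = (14 − 1)/(48 − 3) = 13/45 ≈ 0.289.

MAP estimate of p(blue) = 0.289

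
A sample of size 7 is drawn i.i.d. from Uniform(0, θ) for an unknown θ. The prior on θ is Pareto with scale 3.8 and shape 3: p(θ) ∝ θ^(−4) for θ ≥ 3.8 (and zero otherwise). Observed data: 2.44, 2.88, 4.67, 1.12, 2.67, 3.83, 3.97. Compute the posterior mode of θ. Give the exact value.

The Uniform(0, θ) likelihood is θ^(−n) for θ ≥ max(xᵢ), zero otherwise. Here max(xᵢ) = 4.67.
Posterior ∝ θ^(−4) · θ^(−7) = θ^(−11) on θ ≥ max(3.8, 4.67) = 4.67.
This density is strictly decreasing in θ, so the posterior mode lies at the lower boundary of the support.

θ̂_MAP = 4.67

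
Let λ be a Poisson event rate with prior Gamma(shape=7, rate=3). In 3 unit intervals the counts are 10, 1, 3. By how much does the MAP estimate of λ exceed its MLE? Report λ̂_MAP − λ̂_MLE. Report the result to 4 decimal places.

Σxᵢ = 14. Posterior is Gamma(21, 6); MAP = (21−1)/6 = 20/6 ≈ 3.33333.
MLE = x̄ = 14/3 ≈ 4.66667.
Difference = 20/6 − 14/3 = -4/3 ≈ -1.3333.

MAP − MLE = -1.3333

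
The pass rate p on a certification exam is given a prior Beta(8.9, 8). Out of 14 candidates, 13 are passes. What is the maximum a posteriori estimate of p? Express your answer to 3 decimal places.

Prior: Beta(8.9, 8).
Data: 13 successes in 14 trials. The binomial likelihood contributes p^13(1−p)^1, so the posterior is Beta(8.9+13, 8+1) = Beta(21.9, 9).
For Beta(a, b) with a, b > 1 the mode is (a−1)/(a+b−2) = 20.9/28.9 ≈ 0.723.

p̂_MAP = 0.723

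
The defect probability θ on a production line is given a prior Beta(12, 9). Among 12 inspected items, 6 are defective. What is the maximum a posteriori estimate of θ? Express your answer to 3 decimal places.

θ̂_MAP = 0.548

Prior: Beta(12, 9).
Data: 6 successes in 12 trials. The binomial likelihood contributes θ^6(1−θ)^6, so the posterior is Beta(12+6, 9+6) = Beta(18, 15).
For Beta(a, b) with a, b > 1 the mode is (a−1)/(a+b−2) = 17/31 ≈ 0.548.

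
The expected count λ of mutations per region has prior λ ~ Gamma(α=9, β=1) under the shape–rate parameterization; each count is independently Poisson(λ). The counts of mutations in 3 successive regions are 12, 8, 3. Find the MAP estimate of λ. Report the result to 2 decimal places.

λ̂_MAP = 7.75

Σxᵢ = 12+8+3 = 23, with n = 3.
Posterior ∝ λ^8e^(−1λ) · λ^23e^(−3λ) = λ^31e^(−4λ), i.e. Gamma(shape=32, rate=4).
The mode of a Gamma(a, b) with a ≥ 1 (shape–rate) is (a−1)/b = 31/4 ≈ 7.75.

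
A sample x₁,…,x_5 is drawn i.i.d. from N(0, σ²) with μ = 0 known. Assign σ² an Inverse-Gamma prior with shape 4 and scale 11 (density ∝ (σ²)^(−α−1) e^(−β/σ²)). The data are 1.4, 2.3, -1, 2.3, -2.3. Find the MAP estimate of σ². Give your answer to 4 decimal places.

Sum of squared deviations about the known mean: SS = (1.4−0)² + (2.3−0)² + (-1−0)² + (2.3−0)² + (-2.3−0)² = 18.83.
The Normal likelihood contributes (σ²)^(−n/2) exp(−SS/(2σ²)), so the posterior is Inverse-Gamma(α + n/2, β + SS/2) = Inverse-Gamma(6.5, 20.415).
The mode of Inverse-Gamma(a, b) is b/(a+1) = 20.415/7.5 ≈ 2.7220.

σ̂²_MAP = 2.7220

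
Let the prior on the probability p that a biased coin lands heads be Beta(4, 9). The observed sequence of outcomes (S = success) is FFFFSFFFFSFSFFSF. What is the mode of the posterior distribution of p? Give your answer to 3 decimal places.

p̂_MAP = 0.259

Prior: Beta(4, 9).
Data: 4 successes in 16 trials (from the sequence). The binomial likelihood contributes p^4(1−p)^12, so the posterior is Beta(4+4, 9+12) = Beta(8, 21).
For Beta(a, b) with a, b > 1 the mode is (a−1)/(a+b−2) = 7/27 ≈ 0.259.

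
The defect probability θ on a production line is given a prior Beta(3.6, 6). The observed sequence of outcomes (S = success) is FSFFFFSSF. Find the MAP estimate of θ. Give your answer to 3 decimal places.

θ̂_MAP = 0.337

Prior: Beta(3.6, 6).
Data: 3 successes in 9 trials (from the sequence). The binomial likelihood contributes θ^3(1−θ)^6, so the posterior is Beta(3.6+3, 6+6) = Beta(6.6, 12).
For Beta(a, b) with a, b > 1 the mode is (a−1)/(a+b−2) = 5.6/16.6 ≈ 0.337.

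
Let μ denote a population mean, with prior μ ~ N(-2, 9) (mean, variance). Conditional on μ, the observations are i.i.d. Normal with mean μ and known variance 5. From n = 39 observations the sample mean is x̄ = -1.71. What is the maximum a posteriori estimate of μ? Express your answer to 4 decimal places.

μ̂_MAP = -1.7141

n = 39, x̄ = -1.71.
For a Normal prior and Normal likelihood with known variance, the posterior is Normal; its mode equals its mean, the precision-weighted average.
Prior precision 1/σ₀² = 1/9; data precision n/σ² = 39/5 = 7.8.
μ̂ = ((1/9)·(-2) + 7.8·(-1.71)) / (1/9 + 7.8) = (-61021/4500)/(356/45) = -61021/35600 ≈ -1.7141.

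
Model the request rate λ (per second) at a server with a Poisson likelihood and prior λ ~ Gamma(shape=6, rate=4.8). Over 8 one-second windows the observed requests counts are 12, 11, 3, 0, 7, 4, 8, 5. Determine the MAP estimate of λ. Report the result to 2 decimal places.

Σxᵢ = 12+11+3+0+7+4+8+5 = 50, with n = 8.
Posterior ∝ λ^5e^(−4.8λ) · λ^50e^(−8λ) = λ^55e^(−12.8λ), i.e. Gamma(shape=56, rate=12.8).
The mode of a Gamma(a, b) with a ≥ 1 (shape–rate) is (a−1)/b = 55/12.8 ≈ 4.30.

λ̂_MAP = 4.30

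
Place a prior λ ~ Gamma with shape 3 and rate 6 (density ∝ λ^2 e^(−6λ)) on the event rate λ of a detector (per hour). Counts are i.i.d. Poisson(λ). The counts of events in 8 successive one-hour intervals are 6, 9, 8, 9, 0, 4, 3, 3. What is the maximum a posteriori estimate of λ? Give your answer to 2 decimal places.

λ̂_MAP = 3.14

Σxᵢ = 6+9+8+9+0+4+3+3 = 42, with n = 8.
Posterior ∝ λ^2e^(−6λ) · λ^42e^(−8λ) = λ^44e^(−14λ), i.e. Gamma(shape=45, rate=14).
The mode of a Gamma(a, b) with a ≥ 1 (shape–rate) is (a−1)/b = 44/14 ≈ 3.14.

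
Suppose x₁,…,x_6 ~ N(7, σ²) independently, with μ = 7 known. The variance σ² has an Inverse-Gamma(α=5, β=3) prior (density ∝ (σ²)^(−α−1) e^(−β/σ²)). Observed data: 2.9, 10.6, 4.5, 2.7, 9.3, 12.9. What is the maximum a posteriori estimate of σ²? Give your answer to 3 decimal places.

Sum of squared deviations about the known mean: SS = (2.9−7)² + (10.6−7)² + (4.5−7)² + (2.7−7)² + (9.3−7)² + (12.9−7)² = 94.61.
The Normal likelihood contributes (σ²)^(−n/2) exp(−SS/(2σ²)), so the posterior is Inverse-Gamma(α + n/2, β + SS/2) = Inverse-Gamma(8, 50.305).
The mode of Inverse-Gamma(a, b) is b/(a+1) = 50.305/9 ≈ 5.589.

σ̂²_MAP = 5.589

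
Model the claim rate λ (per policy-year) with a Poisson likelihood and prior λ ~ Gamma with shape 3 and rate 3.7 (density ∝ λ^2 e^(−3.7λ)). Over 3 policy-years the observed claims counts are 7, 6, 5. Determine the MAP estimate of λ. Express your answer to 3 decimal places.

λ̂_MAP = 2.985

Σxᵢ = 7+6+5 = 18, with n = 3.
Posterior ∝ λ^2e^(−3.7λ) · λ^18e^(−3λ) = λ^20e^(−6.7λ), i.e. Gamma(shape=21, rate=6.7).
The mode of a Gamma(a, b) with a ≥ 1 (shape–rate) is (a−1)/b = 20/6.7 ≈ 2.985.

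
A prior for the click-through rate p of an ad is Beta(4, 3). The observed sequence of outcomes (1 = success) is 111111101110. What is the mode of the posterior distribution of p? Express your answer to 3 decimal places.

p̂_MAP = 0.765

Prior: Beta(4, 3).
Data: 10 successes in 12 trials (from the sequence). The binomial likelihood contributes p^10(1−p)^2, so the posterior is Beta(4+10, 3+2) = Beta(14, 5).
For Beta(a, b) with a, b > 1 the mode is (a−1)/(a+b−2) = 13/17 ≈ 0.765.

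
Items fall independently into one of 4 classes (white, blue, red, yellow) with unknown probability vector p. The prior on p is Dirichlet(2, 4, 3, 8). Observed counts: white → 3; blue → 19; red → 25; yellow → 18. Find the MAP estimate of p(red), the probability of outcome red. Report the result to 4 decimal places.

The posterior is Dirichlet(αᵢ + nᵢ) = Dirichlet(5, 23, 28, 26).
For a Dirichlet(a₁,…,a_K) with all aᵢ > 1, the mode has j-th component (aⱼ − 1)/(Σaᵢ − K).
Here Σaᵢ = 82 and K = 4, so p(red) = (28 − 1)/(82 − 4) = 27/78 ≈ 0.3462.

MAP estimate of p(red) = 0.3462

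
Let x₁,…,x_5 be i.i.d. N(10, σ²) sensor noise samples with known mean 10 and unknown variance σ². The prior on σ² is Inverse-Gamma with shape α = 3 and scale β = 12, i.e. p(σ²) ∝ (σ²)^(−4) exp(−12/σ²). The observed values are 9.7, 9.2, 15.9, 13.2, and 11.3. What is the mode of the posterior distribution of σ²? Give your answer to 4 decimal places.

σ̂²_MAP = 5.4977

Sum of squared deviations about the known mean: SS = (9.7−10)² + (9.2−10)² + (15.9−10)² + (13.2−10)² + (11.3−10)² = 47.47.
The Normal likelihood contributes (σ²)^(−n/2) exp(−SS/(2σ²)), so the posterior is Inverse-Gamma(α + n/2, β + SS/2) = Inverse-Gamma(5.5, 35.735).
The mode of Inverse-Gamma(a, b) is b/(a+1) = 35.735/6.5 ≈ 5.4977.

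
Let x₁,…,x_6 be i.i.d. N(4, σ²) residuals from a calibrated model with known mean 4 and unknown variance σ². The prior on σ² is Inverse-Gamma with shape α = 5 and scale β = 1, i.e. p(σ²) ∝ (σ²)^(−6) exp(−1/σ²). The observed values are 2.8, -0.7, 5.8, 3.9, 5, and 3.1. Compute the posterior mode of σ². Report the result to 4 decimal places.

σ̂²_MAP = 1.6994

Sum of squared deviations about the known mean: SS = (2.8−4)² + (-0.7−4)² + (5.8−4)² + (3.9−4)² + (5−4)² + (3.1−4)² = 28.59.
The Normal likelihood contributes (σ²)^(−n/2) exp(−SS/(2σ²)), so the posterior is Inverse-Gamma(α + n/2, β + SS/2) = Inverse-Gamma(8, 15.295).
The mode of Inverse-Gamma(a, b) is b/(a+1) = 15.295/9 ≈ 1.6994.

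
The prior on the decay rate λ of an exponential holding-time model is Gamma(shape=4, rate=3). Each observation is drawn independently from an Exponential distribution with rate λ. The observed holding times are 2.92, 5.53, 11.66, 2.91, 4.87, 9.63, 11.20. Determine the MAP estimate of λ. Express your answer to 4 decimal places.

The Exponential(rate=λ) likelihood is ∝ λ^n e^(−λΣtᵢ). Here n = 7 and Σtᵢ = 2.92 + 5.53 + 11.66 + 2.91 + 4.87 + 9.63 + 11.20 = 48.72.
Posterior ∝ λ^3e^(−3λ) · λ^7e^(−48.72λ) = λ^10e^(−51.72λ), i.e. Gamma(11, 51.72).
Mode = (a−1)/b = 10/51.72 ≈ 0.1933.

λ̂_MAP = 0.1933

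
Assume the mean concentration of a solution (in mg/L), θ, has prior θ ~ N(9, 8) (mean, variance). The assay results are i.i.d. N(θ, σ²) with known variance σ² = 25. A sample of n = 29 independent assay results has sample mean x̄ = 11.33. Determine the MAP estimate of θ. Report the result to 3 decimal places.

θ̂_MAP = 11.103

n = 29, x̄ = 11.33.
For a Normal prior and Normal likelihood with known variance, the posterior is Normal; its mode equals its mean, the precision-weighted average.
Prior precision 1/σ₀² = 1/8 = 0.125; data precision n/σ² = 29/25 = 1.16.
θ̂ = (0.125·9 + 1.16·11.33) / (0.125 + 1.16) = 14.2678/1.285 = 71339/6425 ≈ 11.103.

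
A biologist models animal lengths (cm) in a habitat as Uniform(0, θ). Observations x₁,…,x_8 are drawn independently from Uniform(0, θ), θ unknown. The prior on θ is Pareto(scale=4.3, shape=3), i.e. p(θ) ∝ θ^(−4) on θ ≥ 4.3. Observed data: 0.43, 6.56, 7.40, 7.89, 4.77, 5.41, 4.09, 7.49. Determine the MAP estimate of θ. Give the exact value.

The Uniform(0, θ) likelihood is θ^(−n) for θ ≥ max(xᵢ), zero otherwise. Here max(xᵢ) = 7.89.
Posterior ∝ θ^(−4) · θ^(−8) = θ^(−12) on θ ≥ max(4.3, 7.89) = 7.89.
This density is strictly decreasing in θ, so the posterior mode lies at the lower boundary of the support.

θ̂_MAP = 7.89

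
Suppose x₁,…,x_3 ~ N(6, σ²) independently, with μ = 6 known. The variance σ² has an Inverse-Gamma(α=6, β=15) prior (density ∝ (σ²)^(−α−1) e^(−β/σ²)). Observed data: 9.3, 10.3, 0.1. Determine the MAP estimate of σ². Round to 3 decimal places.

σ̂²_MAP = 5.541

Sum of squared deviations about the known mean: SS = (9.3−6)² + (10.3−6)² + (0.1−6)² = 64.19.
The Normal likelihood contributes (σ²)^(−n/2) exp(−SS/(2σ²)), so the posterior is Inverse-Gamma(α + n/2, β + SS/2) = Inverse-Gamma(7.5, 47.095).
The mode of Inverse-Gamma(a, b) is b/(a+1) = 47.095/8.5 ≈ 5.541.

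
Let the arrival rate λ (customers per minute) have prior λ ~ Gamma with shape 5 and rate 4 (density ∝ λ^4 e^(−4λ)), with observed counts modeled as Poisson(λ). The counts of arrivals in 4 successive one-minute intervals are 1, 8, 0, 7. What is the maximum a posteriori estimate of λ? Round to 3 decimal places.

Σxᵢ = 1+8+0+7 = 16, with n = 4.
Posterior ∝ λ^4e^(−4λ) · λ^16e^(−4λ) = λ^20e^(−8λ), i.e. Gamma(shape=21, rate=8).
The mode of a Gamma(a, b) with a ≥ 1 (shape–rate) is (a−1)/b = 20/8 ≈ 2.500.

λ̂_MAP = 2.500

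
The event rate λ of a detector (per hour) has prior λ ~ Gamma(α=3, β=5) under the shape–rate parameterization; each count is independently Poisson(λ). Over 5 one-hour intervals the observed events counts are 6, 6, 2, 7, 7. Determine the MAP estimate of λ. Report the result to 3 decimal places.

Σxᵢ = 6+6+2+7+7 = 28, with n = 5.
Posterior ∝ λ^2e^(−5λ) · λ^28e^(−5λ) = λ^30e^(−10λ), i.e. Gamma(shape=31, rate=10).
The mode of a Gamma(a, b) with a ≥ 1 (shape–rate) is (a−1)/b = 30/10 ≈ 3.000.

λ̂_MAP = 3.000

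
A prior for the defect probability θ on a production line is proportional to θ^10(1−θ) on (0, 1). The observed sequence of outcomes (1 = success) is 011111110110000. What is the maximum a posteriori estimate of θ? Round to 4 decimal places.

θ̂_MAP = 0.7308

The prior density ∝ θ^10(1−θ)^1 is the kernel of Beta(11, 2).
Data: 9 successes in 15 trials (from the sequence). The binomial likelihood contributes θ^9(1−θ)^6, so the posterior is Beta(11+9, 2+6) = Beta(20, 8).
For Beta(a, b) with a, b > 1 the mode is (a−1)/(a+b−2) = 19/26 ≈ 0.7308.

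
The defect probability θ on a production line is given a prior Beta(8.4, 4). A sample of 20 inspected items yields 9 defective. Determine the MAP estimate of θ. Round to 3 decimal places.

Prior: Beta(8.4, 4).
Data: 9 successes in 20 trials. The binomial likelihood contributes θ^9(1−θ)^11, so the posterior is Beta(8.4+9, 4+11) = Beta(17.4, 15).
For Beta(a, b) with a, b > 1 the mode is (a−1)/(a+b−2) = 16.4/30.4 ≈ 0.539.

θ̂_MAP = 0.539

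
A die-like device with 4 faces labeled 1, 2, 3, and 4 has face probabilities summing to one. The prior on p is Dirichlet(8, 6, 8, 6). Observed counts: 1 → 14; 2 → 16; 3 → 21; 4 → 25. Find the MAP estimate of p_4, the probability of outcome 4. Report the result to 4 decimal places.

The posterior is Dirichlet(αᵢ + nᵢ) = Dirichlet(22, 22, 29, 31).
For a Dirichlet(a₁,…,a_K) with all aᵢ > 1, the mode has j-th component (aⱼ − 1)/(Σaᵢ − K).
Here Σaᵢ = 104 and K = 4, so p_4 = (31 − 1)/(104 − 4) = 30/100 ≈ 0.3000.

MAP estimate: 0.3000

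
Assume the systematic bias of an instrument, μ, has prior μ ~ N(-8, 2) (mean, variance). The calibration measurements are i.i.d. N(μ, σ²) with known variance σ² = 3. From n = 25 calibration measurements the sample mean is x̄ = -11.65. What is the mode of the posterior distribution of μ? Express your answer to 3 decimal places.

n = 25, x̄ = -11.65.
For a Normal prior and Normal likelihood with known variance, the posterior is Normal; its mode equals its mean, the precision-weighted average.
Prior precision 1/σ₀² = 1/2 = 0.5; data precision n/σ² = 25/3.
μ̂ = (0.5·(-8) + (25/3)·(-11.65)) / (0.5 + 25/3) = (-1213/12)/(53/6) = -1213/106 ≈ -11.443.

μ̂_MAP = -11.443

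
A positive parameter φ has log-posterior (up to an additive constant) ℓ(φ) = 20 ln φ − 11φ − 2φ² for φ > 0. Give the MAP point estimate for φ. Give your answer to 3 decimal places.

ℓ'(φ) = 20/φ − 11 − 4φ. Setting this to zero and multiplying by φ: 4φ² + 11φ − 20 = 0.
φ = (−11 + √(11² + 4·4·20)) / (2·4) = (−11 + √441) / 8 = (−11 + 21)/8 = 5/4.
ℓ''(φ) = −20/φ² − 4 < 0, confirming a maximum.

φ̂_MAP = 1.250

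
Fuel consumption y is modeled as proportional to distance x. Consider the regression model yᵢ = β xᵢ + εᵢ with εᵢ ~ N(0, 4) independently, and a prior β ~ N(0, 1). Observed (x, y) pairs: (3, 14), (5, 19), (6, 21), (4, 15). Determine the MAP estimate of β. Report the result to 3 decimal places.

β̂_MAP = 3.589

log p(β | y) = −Σ(yᵢ − βxᵢ)²/(2·4) − β²/(2·1) + const.
Setting the derivative to zero: Σxᵢ(yᵢ − βxᵢ)/4 − β/1 = 0, so β = Σxᵢyᵢ / (Σxᵢ² + σ²/τ²).
Σxᵢyᵢ = 3·14 + 5·19 + 6·21 + 4·15 = 323; Σxᵢ² = 86; σ²/τ² = 4.
β̂_MAP = 323 / (86 + 4) = 323/90 ≈ 3.589.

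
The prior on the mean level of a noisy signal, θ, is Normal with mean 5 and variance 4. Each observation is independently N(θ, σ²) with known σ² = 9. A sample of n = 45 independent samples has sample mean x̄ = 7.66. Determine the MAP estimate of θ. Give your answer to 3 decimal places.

θ̂_MAP = 7.533

n = 45, x̄ = 7.66.
For a Normal prior and Normal likelihood with known variance, the posterior is Normal; its mode equals its mean, the precision-weighted average.
Prior precision 1/σ₀² = 1/4 = 0.25; data precision n/σ² = 45/9 = 5.
θ̂ = (0.25·5 + 5·7.66) / (0.25 + 5) = 39.55/5.25 = 113/15 ≈ 7.533.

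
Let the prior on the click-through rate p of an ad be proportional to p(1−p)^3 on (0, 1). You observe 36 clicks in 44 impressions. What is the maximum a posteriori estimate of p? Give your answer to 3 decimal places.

The prior density ∝ p(1−p)^3 is the kernel of Beta(2, 4).
Data: 36 successes in 44 trials. The binomial likelihood contributes p^36(1−p)^8, so the posterior is Beta(2+36, 4+8) = Beta(38, 12).
For Beta(a, b) with a, b > 1 the mode is (a−1)/(a+b−2) = 37/48 ≈ 0.771.

p̂_MAP = 0.771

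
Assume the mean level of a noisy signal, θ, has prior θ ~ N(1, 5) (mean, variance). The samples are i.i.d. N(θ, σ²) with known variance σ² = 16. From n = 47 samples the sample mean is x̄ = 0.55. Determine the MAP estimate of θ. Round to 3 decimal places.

θ̂_MAP = 0.579

n = 47, x̄ = 0.55.
For a Normal prior and Normal likelihood with known variance, the posterior is Normal; its mode equals its mean, the precision-weighted average.
Prior precision 1/σ₀² = 1/5 = 0.2; data precision n/σ² = 47/16 = 2.9375.
θ̂ = (0.2·1 + 2.9375·0.55) / (0.2 + 2.9375) = 1.815625/3.1375 = 581/1004 ≈ 0.579.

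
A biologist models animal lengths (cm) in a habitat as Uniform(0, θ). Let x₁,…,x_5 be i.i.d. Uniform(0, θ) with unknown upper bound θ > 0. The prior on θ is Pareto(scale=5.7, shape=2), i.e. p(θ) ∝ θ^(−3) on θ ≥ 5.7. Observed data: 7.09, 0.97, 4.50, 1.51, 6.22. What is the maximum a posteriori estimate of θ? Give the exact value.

The Uniform(0, θ) likelihood is θ^(−n) for θ ≥ max(xᵢ), zero otherwise. Here max(xᵢ) = 7.09.
Posterior ∝ θ^(−3) · θ^(−5) = θ^(−8) on θ ≥ max(5.7, 7.09) = 7.09.
This density is strictly decreasing in θ, so the posterior mode lies at the lower boundary of the support.

θ̂_MAP = 7.09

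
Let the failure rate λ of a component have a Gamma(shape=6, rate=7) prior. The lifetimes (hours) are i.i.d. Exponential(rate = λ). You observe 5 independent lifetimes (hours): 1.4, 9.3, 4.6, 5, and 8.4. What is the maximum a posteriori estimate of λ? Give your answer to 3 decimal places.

The Exponential(rate=λ) likelihood is ∝ λ^n e^(−λΣtᵢ). Here n = 5 and Σtᵢ = 1.4 + 9.3 + 4.6 + 5 + 8.4 = 28.7.
Posterior ∝ λ^5e^(−7λ) · λ^5e^(−28.7λ) = λ^10e^(−35.7λ), i.e. Gamma(11, 35.7).
Mode = (a−1)/b = 10/35.7 ≈ 0.280.

λ̂_MAP = 0.280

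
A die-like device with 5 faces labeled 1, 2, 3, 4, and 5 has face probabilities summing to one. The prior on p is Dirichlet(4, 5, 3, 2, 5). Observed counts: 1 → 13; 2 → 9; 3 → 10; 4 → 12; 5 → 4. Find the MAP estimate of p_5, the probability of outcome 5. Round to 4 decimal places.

The posterior is Dirichlet(αᵢ + nᵢ) = Dirichlet(17, 14, 13, 14, 9).
For a Dirichlet(a₁,…,a_K) with all aᵢ > 1, the mode has j-th component (aⱼ − 1)/(Σaᵢ − K).
Here Σaᵢ = 67 and K = 5, so p_5 = (9 − 1)/(67 − 5) = 8/62 ≈ 0.1290.

MAP estimate: 0.1290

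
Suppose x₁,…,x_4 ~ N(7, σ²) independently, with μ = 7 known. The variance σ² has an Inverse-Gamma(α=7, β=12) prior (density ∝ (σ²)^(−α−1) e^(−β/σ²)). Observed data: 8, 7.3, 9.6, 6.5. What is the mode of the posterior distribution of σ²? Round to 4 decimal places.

Sum of squared deviations about the known mean: SS = (8−7)² + (7.3−7)² + (9.6−7)² + (6.5−7)² = 8.1.
The Normal likelihood contributes (σ²)^(−n/2) exp(−SS/(2σ²)), so the posterior is Inverse-Gamma(α + n/2, β + SS/2) = Inverse-Gamma(9, 16.05).
The mode of Inverse-Gamma(a, b) is b/(a+1) = 16.05/10 ≈ 1.6050.

σ̂²_MAP = 1.6050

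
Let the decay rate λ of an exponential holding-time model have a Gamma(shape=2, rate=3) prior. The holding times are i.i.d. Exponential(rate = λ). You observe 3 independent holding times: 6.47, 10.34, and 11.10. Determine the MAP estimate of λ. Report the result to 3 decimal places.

The Exponential(rate=λ) likelihood is ∝ λ^n e^(−λΣtᵢ). Here n = 3 and Σtᵢ = 6.47 + 10.34 + 11.10 = 27.91.
Posterior ∝ λe^(−3λ) · λ^3e^(−27.91λ) = λ^4e^(−30.91λ), i.e. Gamma(5, 30.91).
Mode = (a−1)/b = 4/30.91 ≈ 0.129.

λ̂_MAP = 0.129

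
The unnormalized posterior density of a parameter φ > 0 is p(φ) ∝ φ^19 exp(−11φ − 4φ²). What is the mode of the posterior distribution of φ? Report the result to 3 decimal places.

ℓ'(φ) = 19/φ − 11 − 8φ. Setting this to zero and multiplying by φ: 8φ² + 11φ − 19 = 0.
φ = (−11 + √(11² + 4·8·19)) / (2·8) = (−11 + √729) / 16 = (−11 + 27)/16 = 1.
ℓ''(φ) = −19/φ² − 8 < 0, confirming a maximum.

φ̂_MAP = 1.000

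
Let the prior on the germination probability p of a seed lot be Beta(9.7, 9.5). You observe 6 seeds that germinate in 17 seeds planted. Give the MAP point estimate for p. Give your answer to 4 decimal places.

Prior: Beta(9.7, 9.5).
Data: 6 successes in 17 trials. The binomial likelihood contributes p^6(1−p)^11, so the posterior is Beta(9.7+6, 9.5+11) = Beta(15.7, 20.5).
For Beta(a, b) with a, b > 1 the mode is (a−1)/(a+b−2) = 14.7/34.2 ≈ 0.4298.

p̂_MAP = 0.4298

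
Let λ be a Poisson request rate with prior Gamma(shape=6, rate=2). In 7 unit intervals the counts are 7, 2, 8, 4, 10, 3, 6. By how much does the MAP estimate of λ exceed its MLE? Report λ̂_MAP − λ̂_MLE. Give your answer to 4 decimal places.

MAP − MLE = -0.7143

Σxᵢ = 40. Posterior is Gamma(46, 9); MAP = (46−1)/9 = 45/9 ≈ 5.00000.
MLE = x̄ = 40/7 ≈ 5.71429.
Difference = 45/9 − 40/7 = -5/7 ≈ -0.7143.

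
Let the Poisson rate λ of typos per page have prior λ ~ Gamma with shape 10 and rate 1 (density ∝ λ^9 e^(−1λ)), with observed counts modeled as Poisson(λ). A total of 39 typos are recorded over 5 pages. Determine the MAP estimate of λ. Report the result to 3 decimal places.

λ̂_MAP = 8.000

Σxᵢ = 39, n = 5.
Posterior ∝ λ^9e^(−1λ) · λ^39e^(−5λ) = λ^48e^(−6λ), i.e. Gamma(shape=49, rate=6).
The mode of a Gamma(a, b) with a ≥ 1 (shape–rate) is (a−1)/b = 48/6 ≈ 8.000.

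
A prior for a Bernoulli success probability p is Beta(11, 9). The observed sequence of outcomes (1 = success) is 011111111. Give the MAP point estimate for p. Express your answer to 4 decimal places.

p̂_MAP = 0.6667

Prior: Beta(11, 9).
Data: 8 successes in 9 trials (from the sequence). The binomial likelihood contributes p^8(1−p)^1, so the posterior is Beta(11+8, 9+1) = Beta(19, 10).
For Beta(a, b) with a, b > 1 the mode is (a−1)/(a+b−2) = 18/27 ≈ 0.6667.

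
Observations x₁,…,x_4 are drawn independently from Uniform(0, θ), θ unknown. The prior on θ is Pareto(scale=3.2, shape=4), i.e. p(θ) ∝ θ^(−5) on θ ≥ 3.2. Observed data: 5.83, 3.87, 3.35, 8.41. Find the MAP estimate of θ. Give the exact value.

θ̂_MAP = 8.41

The Uniform(0, θ) likelihood is θ^(−n) for θ ≥ max(xᵢ), zero otherwise. Here max(xᵢ) = 8.41.
Posterior ∝ θ^(−5) · θ^(−4) = θ^(−9) on θ ≥ max(3.2, 8.41) = 8.41.
This density is strictly decreasing in θ, so the posterior mode lies at the lower boundary of the support.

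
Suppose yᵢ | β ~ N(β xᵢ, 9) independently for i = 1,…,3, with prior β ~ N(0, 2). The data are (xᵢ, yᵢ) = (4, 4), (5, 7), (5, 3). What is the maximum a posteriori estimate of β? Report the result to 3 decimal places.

log p(β | y) = −Σ(yᵢ − βxᵢ)²/(2·9) − β²/(2·2) + const.
Setting the derivative to zero: Σxᵢ(yᵢ − βxᵢ)/9 − β/2 = 0, so β = Σxᵢyᵢ / (Σxᵢ² + σ²/τ²).
Σxᵢyᵢ = 4·4 + 5·7 + 5·3 = 66; Σxᵢ² = 66; σ²/τ² = 4.5.
β̂_MAP = 66 / (66 + 4.5) = 66/70.5 ≈ 0.936.

β̂_MAP = 0.936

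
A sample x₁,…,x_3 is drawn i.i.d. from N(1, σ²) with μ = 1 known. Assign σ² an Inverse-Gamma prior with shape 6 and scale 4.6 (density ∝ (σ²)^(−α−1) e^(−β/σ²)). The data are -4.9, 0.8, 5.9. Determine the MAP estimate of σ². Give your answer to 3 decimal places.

σ̂²_MAP = 4.004

Sum of squared deviations about the known mean: SS = (-4.9−1)² + (0.8−1)² + (5.9−1)² = 58.86.
The Normal likelihood contributes (σ²)^(−n/2) exp(−SS/(2σ²)), so the posterior is Inverse-Gamma(α + n/2, β + SS/2) = Inverse-Gamma(7.5, 34.03).
The mode of Inverse-Gamma(a, b) is b/(a+1) = 34.03/8.5 ≈ 4.004.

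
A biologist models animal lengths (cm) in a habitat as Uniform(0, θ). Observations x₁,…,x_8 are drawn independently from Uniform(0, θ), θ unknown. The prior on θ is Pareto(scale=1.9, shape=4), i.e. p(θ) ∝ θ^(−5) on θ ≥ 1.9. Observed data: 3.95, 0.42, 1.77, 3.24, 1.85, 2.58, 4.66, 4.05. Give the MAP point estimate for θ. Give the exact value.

The Uniform(0, θ) likelihood is θ^(−n) for θ ≥ max(xᵢ), zero otherwise. Here max(xᵢ) = 4.66.
Posterior ∝ θ^(−5) · θ^(−8) = θ^(−13) on θ ≥ max(1.9, 4.66) = 4.66.
This density is strictly decreasing in θ, so the posterior mode lies at the lower boundary of the support.

θ̂_MAP = 4.66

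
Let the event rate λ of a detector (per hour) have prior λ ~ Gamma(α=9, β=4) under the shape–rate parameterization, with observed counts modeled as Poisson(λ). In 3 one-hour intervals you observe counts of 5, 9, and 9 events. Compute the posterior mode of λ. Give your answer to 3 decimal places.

Σxᵢ = 5+9+9 = 23, with n = 3.
Posterior ∝ λ^8e^(−4λ) · λ^23e^(−3λ) = λ^31e^(−7λ), i.e. Gamma(shape=32, rate=7).
The mode of a Gamma(a, b) with a ≥ 1 (shape–rate) is (a−1)/b = 31/7 ≈ 4.429.

λ̂_MAP = 4.429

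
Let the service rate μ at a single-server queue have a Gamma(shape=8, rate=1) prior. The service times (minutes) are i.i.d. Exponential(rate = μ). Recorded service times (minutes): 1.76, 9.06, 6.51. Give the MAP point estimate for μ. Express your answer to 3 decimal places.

μ̂_MAP = 0.546

The Exponential(rate=μ) likelihood is ∝ μ^n e^(−μΣtᵢ). Here n = 3 and Σtᵢ = 1.76 + 9.06 + 6.51 = 17.33.
Posterior ∝ μ^7e^(−1μ) · μ^3e^(−17.33μ) = μ^10e^(−18.33μ), i.e. Gamma(11, 18.33).
Mode = (a−1)/b = 10/18.33 ≈ 0.546.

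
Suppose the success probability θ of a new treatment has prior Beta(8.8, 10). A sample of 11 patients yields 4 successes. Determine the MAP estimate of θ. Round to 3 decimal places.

Prior: Beta(8.8, 10).
Data: 4 successes in 11 trials. The binomial likelihood contributes θ^4(1−θ)^7, so the posterior is Beta(8.8+4, 10+7) = Beta(12.8, 17).
For Beta(a, b) with a, b > 1 the mode is (a−1)/(a+b−2) = 11.8/27.8 ≈ 0.424.

θ̂_MAP = 0.424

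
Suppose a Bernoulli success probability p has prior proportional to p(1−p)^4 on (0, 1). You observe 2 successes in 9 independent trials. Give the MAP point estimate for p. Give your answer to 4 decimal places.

p̂_MAP = 0.2143

The prior density ∝ p(1−p)^4 is the kernel of Beta(2, 5).
Data: 2 successes in 9 trials. The binomial likelihood contributes p^2(1−p)^7, so the posterior is Beta(2+2, 5+7) = Beta(4, 12).
For Beta(a, b) with a, b > 1 the mode is (a−1)/(a+b−2) = 3/14 ≈ 0.2143.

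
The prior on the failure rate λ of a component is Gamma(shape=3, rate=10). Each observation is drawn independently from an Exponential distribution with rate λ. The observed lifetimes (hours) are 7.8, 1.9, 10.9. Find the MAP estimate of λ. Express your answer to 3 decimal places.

The Exponential(rate=λ) likelihood is ∝ λ^n e^(−λΣtᵢ). Here n = 3 and Σtᵢ = 7.8 + 1.9 + 10.9 = 20.6.
Posterior ∝ λ^2e^(−10λ) · λ^3e^(−20.6λ) = λ^5e^(−30.6λ), i.e. Gamma(6, 30.6).
Mode = (a−1)/b = 5/30.6 ≈ 0.163.

λ̂_MAP = 0.163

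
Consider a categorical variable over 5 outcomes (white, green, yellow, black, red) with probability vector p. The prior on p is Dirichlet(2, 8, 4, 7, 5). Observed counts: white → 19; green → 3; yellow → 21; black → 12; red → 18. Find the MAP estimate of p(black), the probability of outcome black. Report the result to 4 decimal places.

The posterior is Dirichlet(αᵢ + nᵢ) = Dirichlet(21, 11, 25, 19, 23).
For a Dirichlet(a₁,…,a_K) with all aᵢ > 1, the mode has j-th component (aⱼ − 1)/(Σaᵢ − K).
Here Σaᵢ = 99 and K = 5, so p(black) = (19 − 1)/(99 − 5) = 18/94 ≈ 0.1915.

MAP estimate of p(black) = 0.1915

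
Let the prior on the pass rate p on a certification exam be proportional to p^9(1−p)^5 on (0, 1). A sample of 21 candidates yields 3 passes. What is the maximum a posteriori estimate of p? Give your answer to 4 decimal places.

p̂_MAP = 0.3429

The prior density ∝ p^9(1−p)^5 is the kernel of Beta(10, 6).
Data: 3 successes in 21 trials. The binomial likelihood contributes p^3(1−p)^18, so the posterior is Beta(10+3, 6+18) = Beta(13, 24).
For Beta(a, b) with a, b > 1 the mode is (a−1)/(a+b−2) = 12/35 ≈ 0.3429.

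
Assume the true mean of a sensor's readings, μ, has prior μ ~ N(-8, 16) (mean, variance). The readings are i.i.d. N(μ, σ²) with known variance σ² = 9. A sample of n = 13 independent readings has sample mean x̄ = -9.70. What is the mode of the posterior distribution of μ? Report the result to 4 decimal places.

n = 13, x̄ = -9.70.
For a Normal prior and Normal likelihood with known variance, the posterior is Normal; its mode equals its mean, the precision-weighted average.
Prior precision 1/σ₀² = 1/16 = 0.0625; data precision n/σ² = 13/9.
μ̂ = (0.0625·(-8) + (13/9)·(-9.7)) / (0.0625 + 13/9) = (-653/45)/(217/144) = -10448/1085 ≈ -9.6295.

μ̂_MAP = -9.6295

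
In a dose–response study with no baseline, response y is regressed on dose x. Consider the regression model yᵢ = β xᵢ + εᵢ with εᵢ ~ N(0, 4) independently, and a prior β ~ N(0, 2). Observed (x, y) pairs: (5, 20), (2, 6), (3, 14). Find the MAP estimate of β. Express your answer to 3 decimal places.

log p(β | y) = −Σ(yᵢ − βxᵢ)²/(2·4) − β²/(2·2) + const.
Setting the derivative to zero: Σxᵢ(yᵢ − βxᵢ)/4 − β/2 = 0, so β = Σxᵢyᵢ / (Σxᵢ² + σ²/τ²).
Σxᵢyᵢ = 5·20 + 2·6 + 3·14 = 154; Σxᵢ² = 38; σ²/τ² = 2.
β̂_MAP = 154 / (38 + 2) = 154/40 ≈ 3.850.

β̂_MAP = 3.850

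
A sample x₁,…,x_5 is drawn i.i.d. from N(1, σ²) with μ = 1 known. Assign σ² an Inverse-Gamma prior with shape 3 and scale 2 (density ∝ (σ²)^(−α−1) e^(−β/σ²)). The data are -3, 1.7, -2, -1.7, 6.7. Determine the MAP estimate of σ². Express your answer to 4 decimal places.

σ̂²_MAP = 5.3285

Sum of squared deviations about the known mean: SS = (-3−1)² + (1.7−1)² + (-2−1)² + (-1.7−1)² + (6.7−1)² = 65.27.
The Normal likelihood contributes (σ²)^(−n/2) exp(−SS/(2σ²)), so the posterior is Inverse-Gamma(α + n/2, β + SS/2) = Inverse-Gamma(5.5, 34.635).
The mode of Inverse-Gamma(a, b) is b/(a+1) = 34.635/6.5 ≈ 5.3285.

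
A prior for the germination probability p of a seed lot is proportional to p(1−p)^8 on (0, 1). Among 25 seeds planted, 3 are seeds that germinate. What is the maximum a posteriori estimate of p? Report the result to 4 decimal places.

p̂_MAP = 0.1176

The prior density ∝ p(1−p)^8 is the kernel of Beta(2, 9).
Data: 3 successes in 25 trials. The binomial likelihood contributes p^3(1−p)^22, so the posterior is Beta(2+3, 9+22) = Beta(5, 31).
For Beta(a, b) with a, b > 1 the mode is (a−1)/(a+b−2) = 4/34 ≈ 0.1176.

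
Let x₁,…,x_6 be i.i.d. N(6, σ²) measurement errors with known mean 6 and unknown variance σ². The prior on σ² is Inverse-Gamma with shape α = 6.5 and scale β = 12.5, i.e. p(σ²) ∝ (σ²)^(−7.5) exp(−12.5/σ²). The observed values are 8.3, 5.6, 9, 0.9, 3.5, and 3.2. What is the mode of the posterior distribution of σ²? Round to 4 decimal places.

Sum of squared deviations about the known mean: SS = (8.3−6)² + (5.6−6)² + (9−6)² + (0.9−6)² + (3.5−6)² + (3.2−6)² = 54.55.
The Normal likelihood contributes (σ²)^(−n/2) exp(−SS/(2σ²)), so the posterior is Inverse-Gamma(α + n/2, β + SS/2) = Inverse-Gamma(9.5, 39.775).
The mode of Inverse-Gamma(a, b) is b/(a+1) = 39.775/10.5 ≈ 3.7881.

σ̂²_MAP = 3.7881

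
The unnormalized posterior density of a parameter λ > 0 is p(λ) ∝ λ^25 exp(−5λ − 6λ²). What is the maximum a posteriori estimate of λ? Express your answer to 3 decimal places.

ℓ'(λ) = 25/λ − 5 − 12λ. Setting this to zero and multiplying by λ: 12λ² + 5λ − 25 = 0.
λ = (−5 + √(5² + 4·12·25)) / (2·12) = (−5 + √1225) / 24 = (−5 + 35)/24 = 5/4.
ℓ''(λ) = −25/λ² − 12 < 0, confirming a maximum.

λ̂_MAP = 1.250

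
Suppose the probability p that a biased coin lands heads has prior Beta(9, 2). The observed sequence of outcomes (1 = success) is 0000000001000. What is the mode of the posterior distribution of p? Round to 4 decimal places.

p̂_MAP = 0.4091

Prior: Beta(9, 2).
Data: 1 success in 13 trials (from the sequence). The binomial likelihood contributes p(1−p)^12, so the posterior is Beta(9+1, 2+12) = Beta(10, 14).
For Beta(a, b) with a, b > 1 the mode is (a−1)/(a+b−2) = 9/22 ≈ 0.4091.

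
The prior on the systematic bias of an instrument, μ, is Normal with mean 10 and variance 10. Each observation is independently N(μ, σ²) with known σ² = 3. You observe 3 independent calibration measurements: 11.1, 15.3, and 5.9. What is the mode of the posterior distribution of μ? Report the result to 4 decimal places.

μ̂_MAP = 10.6970

n = 3; x̄ = (11.1 + 15.3 + 5.9)/3 = 32.3/3 = 323/30 ≈ 10.7667.
For a Normal prior and Normal likelihood with known variance, the posterior is Normal; its mode equals its mean, the precision-weighted average.
Prior precision 1/σ₀² = 1/10 = 0.1; data precision n/σ² = 3/3 = 1.
μ̂ = (0.1·10 + 1·(323/30)) / (0.1 + 1) = (353/30)/1.1 = 353/33 ≈ 10.6970.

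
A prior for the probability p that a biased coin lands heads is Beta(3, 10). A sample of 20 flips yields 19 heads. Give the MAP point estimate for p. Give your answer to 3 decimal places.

Prior: Beta(3, 10).
Data: 19 successes in 20 trials. The binomial likelihood contributes p^19(1−p)^1, so the posterior is Beta(3+19, 10+1) = Beta(22, 11).
For Beta(a, b) with a, b > 1 the mode is (a−1)/(a+b−2) = 21/31 ≈ 0.677.

p̂_MAP = 0.677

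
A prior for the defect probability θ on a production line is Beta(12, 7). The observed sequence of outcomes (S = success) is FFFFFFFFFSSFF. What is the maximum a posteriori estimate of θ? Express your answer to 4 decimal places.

θ̂_MAP = 0.4333

Prior: Beta(12, 7).
Data: 2 successes in 13 trials (from the sequence). The binomial likelihood contributes θ^2(1−θ)^11, so the posterior is Beta(12+2, 7+11) = Beta(14, 18).
For Beta(a, b) with a, b > 1 the mode is (a−1)/(a+b−2) = 13/30 ≈ 0.4333.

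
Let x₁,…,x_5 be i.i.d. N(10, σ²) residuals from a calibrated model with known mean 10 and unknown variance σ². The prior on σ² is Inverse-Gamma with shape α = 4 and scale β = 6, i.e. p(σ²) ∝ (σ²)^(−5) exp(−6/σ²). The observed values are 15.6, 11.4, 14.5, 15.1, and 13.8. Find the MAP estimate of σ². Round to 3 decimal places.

Sum of squared deviations about the known mean: SS = (15.6−10)² + (11.4−10)² + (14.5−10)² + (15.1−10)² + (13.8−10)² = 94.02.
The Normal likelihood contributes (σ²)^(−n/2) exp(−SS/(2σ²)), so the posterior is Inverse-Gamma(α + n/2, β + SS/2) = Inverse-Gamma(6.5, 53.01).
The mode of Inverse-Gamma(a, b) is b/(a+1) = 53.01/7.5 ≈ 7.068.

σ̂²_MAP = 7.068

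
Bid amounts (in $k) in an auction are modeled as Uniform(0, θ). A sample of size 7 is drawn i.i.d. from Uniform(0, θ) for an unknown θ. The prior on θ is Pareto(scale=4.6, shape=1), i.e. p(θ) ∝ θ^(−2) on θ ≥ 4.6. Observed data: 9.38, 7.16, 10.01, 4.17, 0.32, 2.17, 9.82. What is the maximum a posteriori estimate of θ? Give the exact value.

The Uniform(0, θ) likelihood is θ^(−n) for θ ≥ max(xᵢ), zero otherwise. Here max(xᵢ) = 10.01.
Posterior ∝ θ^(−2) · θ^(−7) = θ^(−9) on θ ≥ max(4.6, 10.01) = 10.01.
This density is strictly decreasing in θ, so the posterior mode lies at the lower boundary of the support.

θ̂_MAP = 10.01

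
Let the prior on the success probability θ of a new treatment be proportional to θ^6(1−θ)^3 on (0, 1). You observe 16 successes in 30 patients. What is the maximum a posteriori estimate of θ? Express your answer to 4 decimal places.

The prior density ∝ θ^6(1−θ)^3 is the kernel of Beta(7, 4).
Data: 16 successes in 30 trials. The binomial likelihood contributes θ^16(1−θ)^14, so the posterior is Beta(7+16, 4+14) = Beta(23, 18).
For Beta(a, b) with a, b > 1 the mode is (a−1)/(a+b−2) = 22/39 ≈ 0.5641.

θ̂_MAP = 0.5641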